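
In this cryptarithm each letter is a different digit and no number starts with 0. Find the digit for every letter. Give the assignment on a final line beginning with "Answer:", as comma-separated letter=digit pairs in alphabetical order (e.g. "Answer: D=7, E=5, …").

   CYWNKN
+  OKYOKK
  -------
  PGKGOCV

Step 1. [col 1: N + K ≡ V (mod 10)] V=6 is one option consistent with column 1 (N + K ≡ V (mod 10), carry-in 0) — take it. So V=6.
Step 2. [col 1: N + K ≡ V (mod 10)] N=9 is one option consistent with column 1 (N + K ≡ V (mod 10), carry-in 0) — take it, so N=9.
Step 3. [P] the sum has 7 digits but both addends have 6; that extra leading digit P is the final carry, namely 1 ⇒ P=1.
Step 4. [col 1: N + K ≡ V (mod 10)] column 1: given N=9, V=6, carry-in 0, and digits 1,6,9 already taken and all letters distinct, N+K≡V (mod 10) forces K=7. So K=7.
Step 5. [col 2: K + K ≡ C (mod 10)] in column 2 we have K+K≡C with carry-in 1; given K=7 and digits 1,6,7,9 already taken and all letters distinct, that pins C to 5. So C=5.
Step 6. [col 3: N + O ≡ O (mod 10)] O=8 is one option consistent with column 3 (N + O ≡ O (mod 10), carry-in 1) — take it, so O=8.
Step 7. [col 4: W + Y ≡ G (mod 10)] column 4 (W + Y ≡ G (mod 10), carry-in 1) doesn't pin G yet; pick G=3 and continue. So G=3.
Step 8. [col 4: W + Y ≡ G (mod 10)] Y=0 is one option consistent with column 4 (W + Y ≡ G (mod 10), carry-in 1) — take it, so Y=0.
Step 9. [col 4: W + Y ≡ G (mod 10)] column 4: given Y=0, G=3, carry-in 1, and digits 0,1,3,5,6,7,8,9 already taken and all letters distinct, W+Y≡G (mod 10) forces W=2, so W=2.

Answer: C=5, G=3, K=7, N=9, O=8, P=1, V=6, W=2, Y=0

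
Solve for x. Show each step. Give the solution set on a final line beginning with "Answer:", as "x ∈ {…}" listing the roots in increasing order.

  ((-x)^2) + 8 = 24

Step 1. [((-x)^2) + 8 = 24] +8 is outermost — subtract 8 both sides. So sub: (-x)^2 = 16.
Step 2. [(-x)^2 = 16] √ both sides: 16 ≥ 0 gives two branches ⇒ sqrt: -x = 4 or -4.
Step 3. [-x = 4 or -4] LHS negated; negate both sides. So neg: x = -4 or 4.

Answer: x ∈ {-4, 4}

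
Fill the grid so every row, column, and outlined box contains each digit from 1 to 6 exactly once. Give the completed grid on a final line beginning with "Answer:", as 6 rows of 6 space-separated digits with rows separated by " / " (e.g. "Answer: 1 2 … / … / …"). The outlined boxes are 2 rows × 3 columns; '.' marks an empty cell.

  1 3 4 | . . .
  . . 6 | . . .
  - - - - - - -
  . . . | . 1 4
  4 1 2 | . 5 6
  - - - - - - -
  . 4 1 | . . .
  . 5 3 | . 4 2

Step 1. [r2c4∈{1,2,3,4,5}] r2c4 is the only open cell in row 2 admitting 4 ⇒ r2c4=4.
Step 2. [r1c6∈{5}] nothing but 5 survives at r1c6 ⇒ r1c6=5.
Step 3. [r3c1∈{3,5,6}] 3 has one home in col 1: r3c1, so r3c1=3.
Step 4. [r5c6∈{3}] nothing but 3 survives at r5c6. So r5c6=3.
Step 5. [r5c5∈{6}] r5c5 has the single candidate 6 ⇒ r5c5=6.
Step 6. [r1c5∈{2}] r1c5 has the single candidate 2 ⇒ r1c5=2.
Step 7. [r5c1∈{2}] nothing but 2 survives at r5c1. So r5c1=2.
Step 8. [r4c4∈{3}] only 3 remains possible at r4c4, so r4c4=3.
Step 9. [r6c1∈{6}] r6c1's peers cover all but 6. So r6c1=6.
Step 10. [r3c2∈{6}] only 6 remains possible at r3c2, so r3c2=6.
Step 11. [r3c3∈{5}] only 5 remains possible at r3c3. So r3c3=5.
Step 12. [r2c6∈{1}] r2c6 has the single candidate 1 ⇒ r2c6=1.
Step 13. [r2c1∈{5}] nothing but 5 survives at r2c1. So r2c1=5.
Step 14. [r5c4∈{5}] r5c4 has the single candidate 5. So r5c4=5.
Step 15. [r6c4∈{1}] r6c4's peers cover all but 1. So r6c4=1.
Step 16. [r3c4∈{2}] nothing but 2 survives at r3c4, so r3c4=2.
Step 17. [r1c4∈{6}] only 6 remains possible at r1c4. So r1c4=6.
Step 18. [r2c2∈{2}] r2c2 has the single candidate 2, so r2c2=2.
Step 19. [r2c5∈{3}] r2c5 is down to just 3 ⇒ r2c5=3.

Answer: 1 3 4 6 2 5 / 5 2 6 4 3 1 / 3 6 5 2 1 4 / 4 1 2 3 5 6 / 2 4 1 5 6 3 / 6 5 3 1 4 2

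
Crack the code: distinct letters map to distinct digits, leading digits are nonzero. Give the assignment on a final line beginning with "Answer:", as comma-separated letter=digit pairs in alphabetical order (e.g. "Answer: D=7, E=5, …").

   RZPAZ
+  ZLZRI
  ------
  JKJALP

Step 1. [J] the sum has 6 digits but both addends have 5; that extra leading digit J is the final carry, namely 1. So J=1.
Step 2. [col 1: Z + I ≡ P (mod 10)] no forcing yet in column 1 (carry-in 0); P=7 is free and consistent — try it ⇒ P=7.
Step 3. [col 1: Z + I ≡ P (mod 10)] column 1 (Z + I ≡ P (mod 10), carry-in 0) doesn't pin Z yet; pick Z=8 and continue. So Z=8.
Step 4. [col 1: Z + I ≡ P (mod 10)] in column 1 we have Z+I≡P with carry-in 0; given Z=8, P=7 and digits 1,7,8 already taken and all letters distinct, that pins I to 9 ⇒ I=9.
Step 5. [col 2: A + R ≡ L (mod 10)] column 2 (A + R ≡ L (mod 10), carry-in 1) doesn't pin R yet; pick R=5 and continue. So R=5.
Step 6. [col 2: A + R ≡ L (mod 10)] several values work for A in column 2 (A + R ≡ L (mod 10), carry-in 1); try A=6 ⇒ A=6.
Step 7. [col 2: A + R ≡ L (mod 10)] in column 2 we have A+R≡L with carry-in 1; given A=6, R=5 and digits 1,5,6,7,8,9 already taken and all letters distinct, that pins L to 2, so L=2.
Step 8. [col 5: R + Z ≡ K (mod 10)] column 5 reads R+Z+carry(1)=K with R=5, Z=8; with digits 1,2,5,6,7,8,9 already taken and all letters distinct, the only value for K is 4, so K=4.

Answer: A=6, I=9, J=1, K=4, L=2, P=7, R=5, Z=8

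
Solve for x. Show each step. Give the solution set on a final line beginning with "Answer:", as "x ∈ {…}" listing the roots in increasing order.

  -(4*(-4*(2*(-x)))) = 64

Step 1. [-(4*(-4*(2*(-x)))) = 64] LHS negated; negate both sides ⇒ neg: 4*(-4*(2*(-x))) = -64.
Step 2. [4*(-4*(2*(-x))) = -64] divide by the outer 4. So div: -4*(2*(-x)) = -16.
Step 3. [-4*(2*(-x)) = -16] divide by the outer -4, so div: 2*(-x) = 4.
Step 4. [2*(-x) = 4] 2·(inner) — divide through by 2, so div: -x = 2.
Step 5. [-x = 2] LHS negated; negate both sides ⇒ neg: x = -2.

Answer: x ∈ {-2}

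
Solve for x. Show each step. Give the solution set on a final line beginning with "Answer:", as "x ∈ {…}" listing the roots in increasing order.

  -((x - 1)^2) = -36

Step 1. [-((x - 1)^2) = -36] LHS negated; negate both sides. So neg: (x - 1)^2 = 36.
Step 2. [(x - 1)^2 = 36] √ both sides: 36 ≥ 0 gives two branches, so sqrt: x - 1 = 6 or -6.
Step 3. [x - 1 = 6 or -6] peel the -1: add 1 from each side. So sub: x = 7 or -5.

Answer: x ∈ {-5, 7}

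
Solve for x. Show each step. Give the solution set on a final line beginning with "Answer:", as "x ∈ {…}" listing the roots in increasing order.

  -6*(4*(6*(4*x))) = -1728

Step 1. [-6*(4*(6*(4*x))) = -1728] -6·(inner) — divide through by -6. So div: 4*(6*(4*x)) = 288.
Step 2. [4*(6*(4*x)) = 288] divide by the outer 4, so div: 6*(4*x) = 72.
Step 3. [6*(4*x) = 72] divide by the outer 6 ⇒ div: 4*x = 12.
Step 4. [4*x = 12] 4 out front; divide by 4 ⇒ div: x = 3.

Answer: x ∈ {3}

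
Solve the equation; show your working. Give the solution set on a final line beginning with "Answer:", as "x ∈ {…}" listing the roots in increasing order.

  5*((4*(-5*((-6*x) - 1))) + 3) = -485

Step 1. [5*((4*(-5*((-6*x) - 1))) + 3) = -485] 5 out front; divide by 5, so div: (4*(-5*((-6*x) - 1))) + 3 = -97.
Step 2. [(4*(-5*((-6*x) - 1))) + 3 = -97] 3 comes off first (subtract 3), so sub: 4*(-5*((-6*x) - 1)) = -100.
Step 3. [4*(-5*((-6*x) - 1)) = -100] LHS = 4·(…); ÷4 both sides. So div: -5*((-6*x) - 1) = -25.
Step 4. [-5*((-6*x) - 1) = -25] divide by the outer -5, so div: (-6*x) - 1 = 5.
Step 5. [(-6*x) - 1 = 5] add 1: x sits inside (… - 1), so sub: -6*x = 6.
Step 6. [-6*x = 6] leading coefficient -6: divide by -6 ⇒ div: x = -1.

Answer: x ∈ {-1}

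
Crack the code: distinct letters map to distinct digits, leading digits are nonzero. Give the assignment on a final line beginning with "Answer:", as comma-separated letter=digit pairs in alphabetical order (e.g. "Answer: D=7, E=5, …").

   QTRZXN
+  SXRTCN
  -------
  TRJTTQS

Step 1. [col 1: N + N ≡ S (mod 10)] column 1 (N + N ≡ S (mod 10), carry-in 0) doesn't pin N yet; pick N=4 and continue. So N=4.
Step 2. [col 1: N + N ≡ S (mod 10)] column 1: given N=4, carry-in 0, and digits 4 already taken and all letters distinct, N+N≡S (mod 10) forces S=8. So S=8.
Step 3. [col 2: X + C ≡ Q (mod 10)] column 2 (X + C ≡ Q (mod 10), carry-in 0) doesn't pin C yet; pick C=7 and continue. So C=7.
Step 4. [T] T is the leading digit of a 7-digit sum of two 6-digit numbers; the final carry is exactly 1. So T=1.
Step 5. [col 2: X + C ≡ Q (mod 10)] column 2 (X + C ≡ Q (mod 10), carry-in 0) doesn't pin X yet; pick X=5 and continue. So X=5.
Step 6. [col 2: X + C ≡ Q (mod 10)] column 2 reads X+C+carry(0)=Q with X=5, C=7; with digits 1,4,5,7,8 already taken and all letters distinct, the only value for Q is 2, so Q=2.
Step 7. [col 3: Z + T ≡ T (mod 10)] from column 3 (T=1, carry-in 1, digits 1,2,4,5,7,8 already taken and all letters distinct): Z must equal 9 ⇒ Z=9.
Step 8. [col 4: R + R ≡ T (mod 10)] in column 4 we have R+R≡T with carry-in 1; given T=1 and digits 1,2,4,5,7,8,9 already taken and all letters distinct, that pins R to 0. So R=0.
Step 9. [col 5: T + X ≡ J (mod 10)] column 5: given T=1, X=5, carry-in 0, and digits 0,1,2,4,5,7,8,9 already taken and all letters distinct, T+X≡J (mod 10) forces J=6 ⇒ J=6.

Answer: C=7, J=6, N=4, Q=2, R=0, S=8, T=1, X=5, Z=9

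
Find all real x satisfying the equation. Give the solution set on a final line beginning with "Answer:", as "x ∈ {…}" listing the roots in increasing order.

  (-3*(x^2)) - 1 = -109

Step 1. [(-3*(x^2)) - 1 = -109] the outer -1 inverts by adding 1. So sub: -3*(x^2) = -108.
Step 2. [-3*(x^2) = -108] LHS = -3·(…); ÷-3 both sides. So div: x^2 = 36.
Step 3. [x^2 = 36] 36 ≥ 0, LHS is (·)² — take ±√ ⇒ sqrt: x = 6 or -6.

Answer: x ∈ {-6, 6}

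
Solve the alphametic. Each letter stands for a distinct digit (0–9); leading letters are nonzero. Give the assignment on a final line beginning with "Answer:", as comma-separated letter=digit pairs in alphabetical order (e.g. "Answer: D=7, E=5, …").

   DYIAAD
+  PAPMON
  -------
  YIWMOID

Step 1. [Y] Y is the leading digit of a 7-digit sum of two 6-digit numbers; the final carry is exactly 1 ⇒ Y=1.
Step 2. [col 1: D + N ≡ D (mod 10)] column 1: given nothing yet, carry-in 0, and digits 1 already taken and all letters distinct, D+N≡D (mod 10) forces N=0 ⇒ N=0.
Step 3. [col 1: D + N ≡ D (mod 10)] D=4 is one option consistent with column 1 (D + N ≡ D (mod 10), carry-in 0) — take it ⇒ D=4.
Step 4. [col 2: A + O ≡ I (mod 10)] O=8 is one option consistent with column 2 (A + O ≡ I (mod 10), carry-in 0) — take it. So O=8.
Step 5. [col 2: A + O ≡ I (mod 10)] no forcing yet in column 2 (carry-in 0); I=3 is free and consistent — try it. So I=3.
Step 6. [col 2: A + O ≡ I (mod 10)] column 2 reads A+O+carry(0)=I with O=8, I=3; with digits 0,1,3,4,8 already taken and all letters distinct, the only value for A is 5, so A=5.
Step 7. [col 3: A + M ≡ O (mod 10)] column 3: given A=5, O=8, carry-in 1, and digits 0,1,3,4,5,8 already taken and all letters distinct, A+M≡O (mod 10) forces M=2, so M=2.
Step 8. [col 4: I + P ≡ M (mod 10)] in column 4 we have I+P≡M with carry-in 0; given I=3, M=2 and digits 0,1,2,3,4,5,8 already taken and all letters distinct, that pins P to 9. So P=9.
Step 9. [col 5: Y + A ≡ W (mod 10)] from column 5 (Y=1, A=5, carry-in 1, digits 0,1,2,3,4,5,8,9 already taken and all letters distinct): W must equal 7. So W=7.

Answer: A=5, D=4, I=3, M=2, N=0, O=8, P=9, W=7, Y=1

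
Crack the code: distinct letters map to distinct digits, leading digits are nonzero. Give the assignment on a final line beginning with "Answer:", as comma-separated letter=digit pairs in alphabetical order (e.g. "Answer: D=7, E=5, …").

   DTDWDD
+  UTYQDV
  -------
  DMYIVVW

Step 1. [col 1: D + V ≡ W (mod 10)] no forcing yet in column 1 (carry-in 0); D=1 is free and consistent — try it ⇒ D=1.
Step 2. [col 1: D + V ≡ W (mod 10)] no forcing yet in column 1 (carry-in 0); W=3 is free and consistent — try it, so W=3.
Step 3. [col 1: D + V ≡ W (mod 10)] in column 1 we have D+V≡W with carry-in 0; given D=1, W=3 and digits 1,3 already taken and all letters distinct, that pins V to 2, so V=2.
Step 4. [col 3: W + Q ≡ V (mod 10)] column 3 reads W+Q+carry(0)=V with W=3, V=2; with digits 1,2,3 already taken and all letters distinct, the only value for Q is 9. So Q=9.
Step 5. [col 4: D + Y ≡ I (mod 10)] column 4 (D + Y ≡ I (mod 10), carry-in 1) doesn't pin I yet; pick I=6 and continue ⇒ I=6.
Step 6. [col 4: D + Y ≡ I (mod 10)] column 4: given D=1, I=6, carry-in 1, and digits 1,2,3,6,9 already taken and all letters distinct, D+Y≡I (mod 10) forces Y=4, so Y=4.
Step 7. [col 5: T + T ≡ Y (mod 10)] from column 5 (Y=4, carry-in 0, digits 1,2,3,4,6,9 already taken and all letters distinct): T must equal 7 ⇒ T=7.
Step 8. [col 6: D + U ≡ M (mod 10)] column 6: given D=1, carry-in 1, and digits 1,2,3,4,6,7,9 already taken and all letters distinct, D+U≡M (mod 10) forces U=8, so U=8.
Step 9. [col 6: D + U ≡ M (mod 10)] column 6 reads D+U+carry(1)=M with D=1, U=8; with digits 1,2,3,4,6,7,8,9 already taken and all letters distinct, the only value for M is 0 ⇒ M=0.

Answer: D=1, I=6, M=0, Q=9, T=7, U=8, V=2, W=3, Y=4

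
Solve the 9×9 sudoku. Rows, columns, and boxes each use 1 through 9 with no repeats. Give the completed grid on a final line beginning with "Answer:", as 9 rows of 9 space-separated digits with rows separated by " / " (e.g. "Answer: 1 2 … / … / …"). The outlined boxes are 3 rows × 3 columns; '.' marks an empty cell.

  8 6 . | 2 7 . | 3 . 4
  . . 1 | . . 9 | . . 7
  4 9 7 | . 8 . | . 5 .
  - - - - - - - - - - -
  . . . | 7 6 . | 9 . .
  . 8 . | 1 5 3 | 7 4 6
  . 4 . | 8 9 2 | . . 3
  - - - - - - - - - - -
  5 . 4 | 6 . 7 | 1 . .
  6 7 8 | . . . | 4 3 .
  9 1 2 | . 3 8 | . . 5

Step 1. [r1c3∈{5}] r1c3's peers cover all but 5, so r1c3=5.
Step 2. [r6c8∈{1}] only 1 remains possible at r6c8, so r6c8=1.
Step 3. [r5c1∈{2}] r5c1 is down to just 2, so r5c1=2.
Step 4. [r2c4∈{3,4,5}] 5 has one home in row 2: r2c4. So r2c4=5.
Step 5. [r7c5∈{2}] only 2 remains possible at r7c5. So r7c5=2.
Step 6. [r9c7∈{6}] r9c7 is down to just 6, so r9c7=6.
Step 7. [r3c7∈{2}] r3c7's peers cover all but 2. So r3c7=2.
Step 8. [r4c3∈{3}] only 3 remains possible at r4c3. So r4c3=3.
Step 9. [r4c8∈{2,8}] across col 8, 2 lands solely at r4c8 ⇒ r4c8=2.
Step 10. [r1c6∈{1}] r1c6 is down to just 1. So r1c6=1.
Step 11. [r2c7∈{8}] r2c7 is down to just 8. So r2c7=8.
Step 12. [r7c8∈{8,9}] col 8 places 8 nowhere but r7c8, so r7c8=8.
Step 13. [r7c2∈{3}] r7c2's peers cover all but 3. So r7c2=3.
Step 14. [r8c4∈{9}] nothing but 9 survives at r8c4, so r8c4=9.
Step 15. [r4c9∈{8}] nothing but 8 survives at r4c9 ⇒ r4c9=8.
Step 16. [r4c6∈{4}] r4c6 has the single candidate 4, so r4c6=4.
Step 17. [r8c6∈{5}] r8c6 has the single candidate 5, so r8c6=5.
Step 18. [r7c9∈{9}] r7c9 has the single candidate 9, so r7c9=9.
Step 19. [r4c2∈{5}] r4c2 is down to just 5. So r4c2=5.
Step 20. [r6c1∈{7}] only 7 remains possible at r6c1, so r6c1=7.
Step 21. [r9c8∈{7}] r9c8's peers cover all but 7 ⇒ r9c8=7.
Step 22. [r3c4∈{3}] r3c4's peers cover all but 3 ⇒ r3c4=3.
Step 23. [r6c3∈{6}] r6c3 is down to just 6. So r6c3=6.
Step 24. [r8c5∈{1}] r8c5 has the single candidate 1, so r8c5=1.
Step 25. [r2c8∈{6}] r2c8 has the single candidate 6 ⇒ r2c8=6.
Step 26. [r6c7∈{5}] r6c7 has the single candidate 5. So r6c7=5.
Step 27. [r1c8∈{9}] r1c8's peers cover all but 9 ⇒ r1c8=9.
Step 28. [r5c3∈{9}] r5c3 is down to just 9 ⇒ r5c3=9.
Step 29. [r2c1∈{3}] nothing but 3 survives at r2c1 ⇒ r2c1=3.
Step 30. [r9c4∈{4}] r9c4's peers cover all but 4 ⇒ r9c4=4.
Step 31. [r4c1∈{1}] r4c1's peers cover all but 1, so r4c1=1.
Step 32. [r3c6∈{6}] r3c6's peers cover all but 6, so r3c6=6.
Step 33. [r2c2∈{2}] nothing but 2 survives at r2c2 ⇒ r2c2=2.
Step 34. [r2c5∈{4}] nothing but 4 survives at r2c5 ⇒ r2c5=4.
Step 35. [r3c9∈{1}] nothing but 1 survives at r3c9. So r3c9=1.
Step 36. [r8c9∈{2}] only 2 remains possible at r8c9 ⇒ r8c9=2.

Answer: 8 6 5 2 7 1 3 9 4 / 3 2 1 5 4 9 8 6 7 / 4 9 7 3 8 6 2 5 1 / 1 5 3 7 6 4 9 2 8 / 2 8 9 1 5 3 7 4 6 / 7 4 6 8 9 2 5 1 3 / 5 3 4 6 2 7 1 8 9 / 6 7 8 9 1 5 4 3 2 / 9 1 2 4 3 8 6 7 5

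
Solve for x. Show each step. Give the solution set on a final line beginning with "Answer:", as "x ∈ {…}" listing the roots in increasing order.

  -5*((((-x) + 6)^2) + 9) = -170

Step 1. [-5*((((-x) + 6)^2) + 9) = -170] -5·(inner) — divide through by -5. So div: (((-x) + 6)^2) + 9 = 34.
Step 2. [(((-x) + 6)^2) + 9 = 34] +9 is outermost — subtract 9 both sides ⇒ sub: ((-x) + 6)^2 = 25.
Step 3. [((-x) + 6)^2 = 25] 25 ≥ 0, LHS is (·)² — take ±√ ⇒ sqrt: (-x) + 6 = 5 or -5.
Step 4. [(-x) + 6 = 5 or -5] the outer +6 inverts by subtracting 6, so sub: -x = -1 or -11.
Step 5. [-x = -1 or -11] leading − — multiply by −1. So neg: x = 1 or 11.

Answer: x ∈ {1, 11}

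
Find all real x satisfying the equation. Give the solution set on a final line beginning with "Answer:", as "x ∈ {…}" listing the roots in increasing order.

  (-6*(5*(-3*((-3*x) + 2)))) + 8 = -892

Step 1. [(-6*(5*(-3*((-3*x) + 2)))) + 8 = -892] peel the +8: subtract 8 from each side ⇒ sub: -6*(5*(-3*((-3*x) + 2))) = -900.
Step 2. [-6*(5*(-3*((-3*x) + 2))) = -900] leading coefficient -6: divide by -6 ⇒ div: 5*(-3*((-3*x) + 2)) = 150.
Step 3. [5*(-3*((-3*x) + 2)) = 150] divide by the outer 5. So div: -3*((-3*x) + 2) = 30.
Step 4. [-3*((-3*x) + 2) = 30] divide by the outer -3 ⇒ div: (-3*x) + 2 = -10.
Step 5. [(-3*x) + 2 = -10] peel the +2: subtract 2 from each side, so sub: -3*x = -12.
Step 6. [-3*x = -12] -3·(inner) — divide through by -3 ⇒ div: x = 4.

Answer: x ∈ {4}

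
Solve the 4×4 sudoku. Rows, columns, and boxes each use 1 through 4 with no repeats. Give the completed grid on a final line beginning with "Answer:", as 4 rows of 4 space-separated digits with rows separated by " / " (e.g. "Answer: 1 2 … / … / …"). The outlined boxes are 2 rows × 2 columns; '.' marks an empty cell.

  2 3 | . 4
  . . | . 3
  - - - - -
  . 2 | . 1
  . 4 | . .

Step 1. [r2c2∈{1}] r2c2's peers cover all but 1. So r2c2=1.
Step 2. [r3c1∈{3}] only 3 remains possible at r3c1 ⇒ r3c1=3.
Step 3. [r4c4∈{2}] nothing but 2 survives at r4c4, so r4c4=2.
Step 4. [r2c1∈{4}] r2c1 is down to just 4, so r2c1=4.
Step 5. [r1c3∈{1}] only 1 remains possible at r1c3, so r1c3=1.
Step 6. [r3c3∈{4}] only 4 remains possible at r3c3, so r3c3=4.
Step 7. [r4c3∈{3}] nothing but 3 survives at r4c3 ⇒ r4c3=3.
Step 8. [r4c1∈{1}] only 1 remains possible at r4c1, so r4c1=1.
Step 9. [r2c3∈{2}] only 2 remains possible at r2c3, so r2c3=2.

Answer: 2 3 1 4 / 4 1 2 3 / 3 2 4 1 / 1 4 3 2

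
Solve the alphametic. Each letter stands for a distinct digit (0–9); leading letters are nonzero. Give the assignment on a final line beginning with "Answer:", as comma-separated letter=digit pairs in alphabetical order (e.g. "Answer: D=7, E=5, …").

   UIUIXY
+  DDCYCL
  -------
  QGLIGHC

Step 1. [col 1: Y + L ≡ C (mod 10)] C=5 is one option consistent with column 1 (Y + L ≡ C (mod 10), carry-in 0) — take it ⇒ C=5.
Step 2. [col 1: Y + L ≡ C (mod 10)] no forcing yet in column 1 (carry-in 0); L=7 is free and consistent — try it. So L=7.
Step 3. [Q] the sum has 7 digits but both addends have 6; that extra leading digit Q is the final carry, namely 1. So Q=1.
Step 4. [col 1: Y + L ≡ C (mod 10)] column 1: given L=7, C=5, carry-in 0, and digits 1,5,7 already taken and all letters distinct, Y+L≡C (mod 10) forces Y=8. So Y=8.
Step 5. [col 2: X + C ≡ H (mod 10)] no forcing yet in column 2 (carry-in 1); H=9 is free and consistent — try it. So H=9.
Step 6. [col 2: X + C ≡ H (mod 10)] column 2 reads X+C+carry(1)=H with C=5, H=9; with digits 1,5,7,8,9 already taken and all letters distinct, the only value for X is 3 ⇒ X=3.
Step 7. [col 3: I + Y ≡ G (mod 10)] column 3 (I + Y ≡ G (mod 10), carry-in 0) doesn't pin G yet; pick G=0 and continue, so G=0.
Step 8. [col 3: I + Y ≡ G (mod 10)] column 3: given Y=8, G=0, carry-in 0, and digits 0,1,3,5,7,8,9 already taken and all letters distinct, I+Y≡G (mod 10) forces I=2 ⇒ I=2.
Step 9. [col 4: U + C ≡ I (mod 10)] column 4 reads U+C+carry(1)=I with C=5, I=2; with digits 0,1,2,3,5,7,8,9 already taken and all letters distinct, the only value for U is 6 ⇒ U=6.
Step 10. [col 5: I + D ≡ L (mod 10)] from column 5 (I=2, L=7, carry-in 1, digits 0,1,2,3,5,6,7,8,9 already taken and all letters distinct): D must equal 4. So D=4.

Answer: C=5, D=4, G=0, H=9, I=2, L=7, Q=1, U=6, X=3, Y=8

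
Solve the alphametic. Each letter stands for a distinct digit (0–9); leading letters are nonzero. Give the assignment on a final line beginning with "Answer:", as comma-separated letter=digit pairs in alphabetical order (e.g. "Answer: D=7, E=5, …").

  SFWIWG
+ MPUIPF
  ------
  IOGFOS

Step 1. [col 1: G + F ≡ S (mod 10)] no forcing yet in column 1 (carry-in 0); S=1 is free and consistent — try it ⇒ S=1.
Step 2. [col 1: G + F ≡ S (mod 10)] several values work for F in column 1 (G + F ≡ S (mod 10), carry-in 0); try F=3 ⇒ F=3.
Step 3. [col 1: G + F ≡ S (mod 10)] from column 1 (F=3, S=1, carry-in 0, digits 1,3 already taken and all letters distinct): G must equal 8 ⇒ G=8.
Step 4. [col 2: W + P ≡ O (mod 10)] W=2 is one option consistent with column 2 (W + P ≡ O (mod 10), carry-in 1) — take it, so W=2.
Step 5. [col 2: W + P ≡ O (mod 10)] column 2 (W + P ≡ O (mod 10), carry-in 1) doesn't pin P yet; pick P=7 and continue ⇒ P=7.
Step 6. [col 2: W + P ≡ O (mod 10)] column 2 reads W+P+carry(1)=O with W=2, P=7; with digits 1,2,3,7,8 already taken and all letters distinct, the only value for O is 0, so O=0.
Step 7. [col 3: I + I ≡ F (mod 10)] in column 3 we have I+I≡F with carry-in 1; given F=3 and digits 0,1,2,3,7,8 already taken and all letters distinct, that pins I to 6 ⇒ I=6.
Step 8. [col 4: W + U ≡ G (mod 10)] column 4: given W=2, G=8, carry-in 1, and digits 0,1,2,3,6,7,8 already taken and all letters distinct, W+U≡G (mod 10) forces U=5, so U=5.
Step 9. [col 6: S + M ≡ I (mod 10)] from column 6 (S=1, I=6, carry-in 1, digits 0,1,2,3,5,6,7,8 already taken and all letters distinct): M must equal 4 ⇒ M=4.

Answer: F=3, G=8, I=6, M=4, O=0, P=7, S=1, U=5, W=2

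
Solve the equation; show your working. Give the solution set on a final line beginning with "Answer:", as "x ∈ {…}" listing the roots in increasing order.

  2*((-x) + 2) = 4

Step 1. [2*((-x) + 2) = 4] divide by the outer 2, so div: (-x) + 2 = 2.
Step 2. [(-x) + 2 = 2] subtract 2: x sits inside (… + 2). So sub: -x = 0.
Step 3. [-x = 0] leading − — multiply by −1, so neg: x = 0.

Answer: x ∈ {0}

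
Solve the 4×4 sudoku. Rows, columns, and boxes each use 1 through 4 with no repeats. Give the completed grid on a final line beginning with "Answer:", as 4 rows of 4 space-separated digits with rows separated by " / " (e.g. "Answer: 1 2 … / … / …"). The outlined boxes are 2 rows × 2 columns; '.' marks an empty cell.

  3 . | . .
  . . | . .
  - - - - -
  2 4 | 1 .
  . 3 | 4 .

Step 1. [r1c3∈{2}] r1c3 has the single candidate 2, so r1c3=2.
Step 2. [r1c2∈{1}] r1c2's peers cover all but 1, so r1c2=1.
Step 3. [r2c4∈{1,3,4}] 1 has one home in row 2: r2c4. So r2c4=1.
Step 4. [r2c1∈{4}] r2c1 is down to just 4 ⇒ r2c1=4.
Step 5. [r3c4∈{3}] nothing but 3 survives at r3c4 ⇒ r3c4=3.
Step 6. [r2c3∈{3}] nothing but 3 survives at r2c3, so r2c3=3.
Step 7. [r2c2∈{2}] r2c2's peers cover all but 2 ⇒ r2c2=2.
Step 8. [r1c4∈{4}] r1c4 is down to just 4. So r1c4=4.
Step 9. [r4c1∈{1}] r4c1's peers cover all but 1 ⇒ r4c1=1.
Step 10. [r4c4∈{2}] r4c4 has the single candidate 2. So r4c4=2.

Answer: 3 1 2 4 / 4 2 3 1 / 2 4 1 3 / 1 3 4 2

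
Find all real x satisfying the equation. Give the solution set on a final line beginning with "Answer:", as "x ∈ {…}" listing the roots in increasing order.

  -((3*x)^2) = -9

Step 1. [-((3*x)^2) = -9] flip signs both sides. So neg: (3*x)^2 = 9.
Step 2. [(3*x)^2 = 9] LHS squared, RHS 9 ≥ 0: apply √ (±). So sqrt: 3*x = 3 or -3.
Step 3. [3*x = 3 or -3] 3 out front; divide by 3, so div: x = 1 or -1.

Answer: x ∈ {-1, 1}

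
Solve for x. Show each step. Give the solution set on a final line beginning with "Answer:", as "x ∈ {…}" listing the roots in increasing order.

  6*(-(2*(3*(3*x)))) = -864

Step 1. [6*(-(2*(3*(3*x)))) = -864] LHS = 6·(…); ÷6 both sides, so div: -(2*(3*(3*x))) = -144.
Step 2. [-(2*(3*(3*x))) = -144] leading − — multiply by −1 ⇒ neg: 2*(3*(3*x)) = 144.
Step 3. [2*(3*(3*x)) = 144] LHS = 2·(…); ÷2 both sides ⇒ div: 3*(3*x) = 72.
Step 4. [3*(3*x) = 72] divide by the outer 3. So div: 3*x = 24.
Step 5. [3*x = 24] divide by the outer 3, so div: x = 8.

Answer: x ∈ {8}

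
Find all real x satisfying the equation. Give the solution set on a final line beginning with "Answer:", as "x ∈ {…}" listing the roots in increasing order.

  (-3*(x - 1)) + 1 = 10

Step 1. [(-3*(x - 1)) + 1 = 10] 1 comes off first (subtract 1). So sub: -3*(x - 1) = 9.
Step 2. [-3*(x - 1) = 9] -3·(inner) — divide through by -3 ⇒ div: x - 1 = -3.
Step 3. [x - 1 = -3] -1 is outermost — add 1 both sides ⇒ sub: x = -2.

Answer: x ∈ {-2}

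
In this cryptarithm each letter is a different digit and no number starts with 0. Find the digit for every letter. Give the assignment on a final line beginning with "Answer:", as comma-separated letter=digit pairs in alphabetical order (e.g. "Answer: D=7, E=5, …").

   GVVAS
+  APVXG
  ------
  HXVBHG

Step 1. [H] H is the leading digit of a 6-digit sum of two 5-digit numbers; the final carry is exactly 1 ⇒ H=1.
Step 2. [col 1: S + G ≡ G (mod 10)] column 1: given nothing yet, carry-in 0, and digits 1 already taken and all letters distinct, S+G≡G (mod 10) forces S=0 ⇒ S=0.
Step 3. [col 1: S + G ≡ G (mod 10)] several values work for G in column 1 (S + G ≡ G (mod 10), carry-in 0); try G=4, so G=4.
Step 4. [col 2: A + X ≡ H (mod 10)] no forcing yet in column 2 (carry-in 0); A=8 is free and consistent — try it ⇒ A=8.
Step 5. [col 2: A + X ≡ H (mod 10)] from column 2 (A=8, H=1, carry-in 0, digits 0,1,4,8 already taken and all letters distinct): X must equal 3. So X=3.
Step 6. [col 3: V + V ≡ B (mod 10)] column 3: given nothing yet, carry-in 1, and digits 0,1,3,4,8 already taken and all letters distinct, V+V≡B (mod 10) forces B=5. So B=5.
Step 7. [col 3: V + V ≡ B (mod 10)] V=7 is one option consistent with column 3 (V + V ≡ B (mod 10), carry-in 1) — take it, so V=7.
Step 8. [col 4: V + P ≡ V (mod 10)] column 4: given V=7, carry-in 1, and digits 0,1,3,4,5,7,8 already taken and all letters distinct, V+P≡V (mod 10) forces P=9. So P=9.

Answer: A=8, B=5, G=4, H=1, P=9, S=0, V=7, X=3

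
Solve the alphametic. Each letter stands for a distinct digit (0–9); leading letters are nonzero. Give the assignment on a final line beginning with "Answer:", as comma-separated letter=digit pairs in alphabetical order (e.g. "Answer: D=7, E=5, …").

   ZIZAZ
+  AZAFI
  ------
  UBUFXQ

Step 1. [U] the sum has 6 digits but both addends have 5; that extra leading digit U is the final carry, namely 1. So U=1.
Step 2. [col 1: Z + I ≡ Q (mod 10)] I=2 is one option consistent with column 1 (Z + I ≡ Q (mod 10), carry-in 0) — take it ⇒ I=2.
Step 3. [col 1: Z + I ≡ Q (mod 10)] several values work for Z in column 1 (Z + I ≡ Q (mod 10), carry-in 0); try Z=8, so Z=8.
Step 4. [col 1: Z + I ≡ Q (mod 10)] from column 1 (Z=8, I=2, carry-in 0, digits 1,2,8 already taken and all letters distinct): Q must equal 0, so Q=0.
Step 5. [col 2: A + F ≡ X (mod 10)] F=3 is one option consistent with column 2 (A + F ≡ X (mod 10), carry-in 1) — take it ⇒ F=3.
Step 6. [col 2: A + F ≡ X (mod 10)] column 2 reads A+F+carry(1)=X with F=3; with digits 0,1,2,3,8 already taken and all letters distinct, the only value for A is 5 ⇒ A=5.
Step 7. [col 2: A + F ≡ X (mod 10)] column 2: given A=5, F=3, carry-in 1, and digits 0,1,2,3,5,8 already taken and all letters distinct, A+F≡X (mod 10) forces X=9 ⇒ X=9.
Step 8. [col 5: Z + A ≡ B (mod 10)] in column 5 we have Z+A≡B with carry-in 1; given Z=8, A=5 and digits 0,1,2,3,5,8,9 already taken and all letters distinct, that pins B to 4. So B=4.

Answer: A=5, B=4, F=3, I=2, Q=0, U=1, X=9, Z=8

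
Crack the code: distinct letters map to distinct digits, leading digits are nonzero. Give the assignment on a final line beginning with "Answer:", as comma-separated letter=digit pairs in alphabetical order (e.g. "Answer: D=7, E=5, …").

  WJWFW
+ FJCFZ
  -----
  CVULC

Step 1. [col 1: W + Z ≡ C (mod 10)] W=6 is one option consistent with column 1 (W + Z ≡ C (mod 10), carry-in 0) — take it. So W=6.
Step 2. [col 1: W + Z ≡ C (mod 10)] C=9 is one option consistent with column 1 (W + Z ≡ C (mod 10), carry-in 0) — take it ⇒ C=9.
Step 3. [col 1: W + Z ≡ C (mod 10)] column 1: given W=6, C=9, carry-in 0, and digits 6,9 already taken and all letters distinct, W+Z≡C (mod 10) forces Z=3 ⇒ Z=3.
Step 4. [col 2: F + F ≡ L (mod 10)] F=2 is one option consistent with column 2 (F + F ≡ L (mod 10), carry-in 0) — take it, so F=2.
Step 5. [col 2: F + F ≡ L (mod 10)] in column 2 we have F+F≡L with carry-in 0; given F=2 and digits 2,3,6,9 already taken and all letters distinct, that pins L to 4, so L=4.
Step 6. [col 3: W + C ≡ U (mod 10)] column 3 reads W+C+carry(0)=U with W=6, C=9; with digits 2,3,4,6,9 already taken and all letters distinct, the only value for U is 5, so U=5.
Step 7. [col 4: J + J ≡ V (mod 10)] no forcing yet in column 4 (carry-in 1); V=7 is free and consistent — try it, so V=7.
Step 8. [col 4: J + J ≡ V (mod 10)] column 4: given V=7, carry-in 1, and digits 2,3,4,5,6,7,9 already taken and all letters distinct, J+J≡V (mod 10) forces J=8, so J=8.

Answer: C=9, F=2, J=8, L=4, U=5, V=7, W=6, Z=3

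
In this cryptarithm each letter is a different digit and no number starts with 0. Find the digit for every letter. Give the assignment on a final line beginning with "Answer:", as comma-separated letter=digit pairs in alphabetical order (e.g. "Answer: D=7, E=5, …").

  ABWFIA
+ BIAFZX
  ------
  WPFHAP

Step 1. [col 1: A + X ≡ P (mod 10)] P=8 is one option consistent with column 1 (A + X ≡ P (mod 10), carry-in 0) — take it. So P=8.
Step 2. [col 1: A + X ≡ P (mod 10)] column 1 (A + X ≡ P (mod 10), carry-in 0) doesn't pin A yet; pick A=1 and continue, so A=1.
Step 3. [col 1: A + X ≡ P (mod 10)] from column 1 (A=1, P=8, carry-in 0, digits 1,8 already taken and all letters distinct): X must equal 7 ⇒ X=7.
Step 4. [col 2: I + Z ≡ A (mod 10)] no forcing yet in column 2 (carry-in 0); Z=5 is free and consistent — try it ⇒ Z=5.
Step 5. [col 2: I + Z ≡ A (mod 10)] in column 2 we have I+Z≡A with carry-in 0; given Z=5, A=1 and digits 1,5,7,8 already taken and all letters distinct, that pins I to 6. So I=6.
Step 6. [col 3: F + F ≡ H (mod 10)] column 3 reads F+F+carry(1)=H with nothing yet; with digits 1,5,6,7,8 already taken and all letters distinct, the only value for F is 4, so F=4.
Step 7. [col 3: F + F ≡ H (mod 10)] column 3 reads F+F+carry(1)=H with F=4; with digits 1,4,5,6,7,8 already taken and all letters distinct, the only value for H is 9, so H=9.
Step 8. [col 4: W + A ≡ F (mod 10)] from column 4 (A=1, F=4, carry-in 0, digits 1,4,5,6,7,8,9 already taken and all letters distinct): W must equal 3 ⇒ W=3.
Step 9. [col 5: B + I ≡ P (mod 10)] column 5 reads B+I+carry(0)=P with I=6, P=8; with digits 1,3,4,5,6,7,8,9 already taken and all letters distinct, the only value for B is 2 ⇒ B=2.

Answer: A=1, B=2, F=4, H=9, I=6, P=8, W=3, X=7, Z=5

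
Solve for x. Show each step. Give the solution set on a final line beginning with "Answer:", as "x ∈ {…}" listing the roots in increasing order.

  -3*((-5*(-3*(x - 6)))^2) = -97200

Step 1. [-3*((-5*(-3*(x - 6)))^2) = -97200] leading coefficient -3: divide by -3, so div: (-5*(-3*(x - 6)))^2 = 32400.
Step 2. [(-5*(-3*(x - 6)))^2 = 32400] LHS squared, RHS 32400 ≥ 0: apply √ (±) ⇒ sqrt: -5*(-3*(x - 6)) = 180 or -180.
Step 3. [-5*(-3*(x - 6)) = 180 or -180] -5·(inner) — divide through by -5. So div: -3*(x - 6) = -36 or 36.
Step 4. [-3*(x - 6) = -36 or 36] -3 out front; divide by -3. So div: x - 6 = 12 or -12.
Step 5. [x - 6 = 12 or -12] peel the -6: add 6 from each side. So sub: x = 18 or -6.

Answer: x ∈ {-6, 18}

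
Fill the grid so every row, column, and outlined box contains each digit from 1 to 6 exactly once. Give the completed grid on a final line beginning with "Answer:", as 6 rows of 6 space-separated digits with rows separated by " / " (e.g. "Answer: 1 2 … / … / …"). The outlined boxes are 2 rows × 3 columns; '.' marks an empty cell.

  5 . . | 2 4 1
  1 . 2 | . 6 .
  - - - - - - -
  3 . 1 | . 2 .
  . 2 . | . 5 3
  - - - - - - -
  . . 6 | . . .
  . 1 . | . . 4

Step 1. [r6c5∈{3}] only 3 remains possible at r6c5 ⇒ r6c5=3.
Step 2. [r5c2∈{3,4,5}] row 5 places 3 nowhere but r5c2 ⇒ r5c2=3.
Step 3. [r4c4∈{1,4,6}] r4c4 is the only open cell in row 4 admitting 1, so r4c4=1.
Step 4. [r5c4∈{5}] r5c4 is down to just 5 ⇒ r5c4=5.
Step 5. [r3c6∈{6}] nothing but 6 survives at r3c6 ⇒ r3c6=6.
Step 6. [r4c3∈{4}] only 4 remains possible at r4c3. So r4c3=4.
Step 7. [r6c1∈{2}] nothing but 2 survives at r6c1. So r6c1=2.
Step 8. [r2c6∈{5}] r2c6's peers cover all but 5, so r2c6=5.
Step 9. [r2c4∈{3}] r2c4 is down to just 3, so r2c4=3.
Step 10. [r5c1∈{4}] nothing but 4 survives at r5c1 ⇒ r5c1=4.
Step 11. [r3c4∈{4}] only 4 remains possible at r3c4, so r3c4=4.
Step 12. [r5c5∈{1}] r5c5 has the single candidate 1. So r5c5=1.
Step 13. [r6c3∈{5}] nothing but 5 survives at r6c3 ⇒ r6c3=5.
Step 14. [r2c2∈{4}] r2c2's peers cover all but 4. So r2c2=4.
Step 15. [r4c1∈{6}] r4c1's peers cover all but 6 ⇒ r4c1=6.
Step 16. [r1c2∈{6}] r1c2's peers cover all but 6 ⇒ r1c2=6.
Step 17. [r5c6∈{2}] nothing but 2 survives at r5c6 ⇒ r5c6=2.
Step 18. [r1c3∈{3}] nothing but 3 survives at r1c3 ⇒ r1c3=3.
Step 19. [r3c2∈{5}] r3c2's peers cover all but 5 ⇒ r3c2=5.
Step 20. [r6c4∈{6}] r6c4 has the single candidate 6 ⇒ r6c4=6.

Answer: 5 6 3 2 4 1 / 1 4 2 3 6 5 / 3 5 1 4 2 6 / 6 2 4 1 5 3 / 4 3 6 5 1 2 / 2 1 5 6 3 4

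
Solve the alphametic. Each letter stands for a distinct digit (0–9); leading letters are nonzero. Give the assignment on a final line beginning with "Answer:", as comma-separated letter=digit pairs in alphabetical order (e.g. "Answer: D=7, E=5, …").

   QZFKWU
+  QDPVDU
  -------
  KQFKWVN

Step 1. [K] adding two 6-digit numbers gives at most 6+1 digits, and here it does — K is that final carry and must be 1. So K=1.
Step 2. [col 1: U + U ≡ N (mod 10)] no forcing yet in column 1 (carry-in 0); N=6 is free and consistent — try it. So N=6.
Step 3. [col 1: U + U ≡ N (mod 10)] several values work for U in column 1 (U + U ≡ N (mod 10), carry-in 0); try U=3 ⇒ U=3.
Step 4. [col 2: W + D ≡ V (mod 10)] several values work for D in column 2 (W + D ≡ V (mod 10), carry-in 0); try D=8 ⇒ D=8.
Step 5. [col 2: W + D ≡ V (mod 10)] no forcing yet in column 2 (carry-in 0); V=0 is free and consistent — try it. So V=0.
Step 6. [col 2: W + D ≡ V (mod 10)] from column 2 (D=8, V=0, carry-in 0, digits 0,1,3,6,8 already taken and all letters distinct): W must equal 2. So W=2.
Step 7. [col 4: F + P ≡ K (mod 10)] F=4 is one option consistent with column 4 (F + P ≡ K (mod 10), carry-in 0) — take it ⇒ F=4.
Step 8. [col 4: F + P ≡ K (mod 10)] column 4 reads F+P+carry(0)=K with F=4, K=1; with digits 0,1,2,3,4,6,8 already taken and all letters distinct, the only value for P is 7 ⇒ P=7.
Step 9. [col 5: Z + D ≡ F (mod 10)] column 5 reads Z+D+carry(1)=F with D=8, F=4; with digits 0,1,2,3,4,6,7,8 already taken and all letters distinct, the only value for Z is 5, so Z=5.
Step 10. [col 6: Q + Q ≡ Q (mod 10)] column 6 reads Q+Q+carry(1)=Q with nothing yet; with digits 0,1,2,3,4,5,6,7,8 already taken and all letters distinct, the only value for Q is 9, so Q=9.

Answer: D=8, F=4, K=1, N=6, P=7, Q=9, U=3, V=0, W=2, Z=5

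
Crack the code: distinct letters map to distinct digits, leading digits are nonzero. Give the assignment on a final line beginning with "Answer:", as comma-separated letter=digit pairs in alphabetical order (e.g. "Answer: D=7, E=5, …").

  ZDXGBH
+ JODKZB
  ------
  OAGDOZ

Step 1. [col 1: H + B ≡ Z (mod 10)] column 1 (H + B ≡ Z (mod 10), carry-in 0) doesn't pin B yet; pick B=4 and continue ⇒ B=4.
Step 2. [col 1: H + B ≡ Z (mod 10)] several values work for H in column 1 (H + B ≡ Z (mod 10), carry-in 0); try H=7 ⇒ H=7.
Step 3. [col 1: H + B ≡ Z (mod 10)] in column 1 we have H+B≡Z with carry-in 0; given H=7, B=4 and digits 4,7 already taken and all letters distinct, that pins Z to 1. So Z=1.
Step 4. [col 2: B + Z ≡ O (mod 10)] column 2: given B=4, Z=1, carry-in 1, and digits 1,4,7 already taken and all letters distinct, B+Z≡O (mod 10) forces O=6 ⇒ O=6.
Step 5. [col 3: G + K ≡ D (mod 10)] several values work for D in column 3 (G + K ≡ D (mod 10), carry-in 0); try D=2. So D=2.
Step 6. [col 3: G + K ≡ D (mod 10)] several values work for G in column 3 (G + K ≡ D (mod 10), carry-in 0); try G=3 ⇒ G=3.
Step 7. [col 3: G + K ≡ D (mod 10)] from column 3 (G=3, D=2, carry-in 0, digits 1,2,3,4,6,7 already taken and all letters distinct): K must equal 9, so K=9.
Step 8. [col 4: X + D ≡ G (mod 10)] column 4 reads X+D+carry(1)=G with D=2, G=3; with digits 1,2,3,4,6,7,9 already taken and all letters distinct, the only value for X is 0. So X=0.
Step 9. [col 5: D + O ≡ A (mod 10)] in column 5 we have D+O≡A with carry-in 0; given D=2, O=6 and digits 0,1,2,3,4,6,7,9 already taken and all letters distinct, that pins A to 8 ⇒ A=8.
Step 10. [col 6: Z + J ≡ O (mod 10)] column 6 reads Z+J+carry(0)=O with Z=1, O=6; with digits 0,1,2,3,4,6,7,8,9 already taken and all letters distinct, the only value for J is 5, so J=5.

Answer: A=8, B=4, D=2, G=3, H=7, J=5, K=9, O=6, X=0, Z=1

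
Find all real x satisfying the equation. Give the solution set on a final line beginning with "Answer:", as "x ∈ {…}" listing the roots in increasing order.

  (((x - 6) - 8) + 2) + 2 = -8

Step 1. [(((x - 6) - 8) + 2) + 2 = -8] 2 comes off first (subtract 2). So sub: ((x - 6) - 8) + 2 = -10.
Step 2. [((x - 6) - 8) + 2 = -10] +2 is outermost — subtract 2 both sides ⇒ sub: (x - 6) - 8 = -12.
Step 3. [(x - 6) - 8 = -12] the outer -8 inverts by adding 8. So sub: x - 6 = -4.
Step 4. [x - 6 = -4] add 6: x sits inside (… - 6), so sub: x = 2.

Answer: x ∈ {2}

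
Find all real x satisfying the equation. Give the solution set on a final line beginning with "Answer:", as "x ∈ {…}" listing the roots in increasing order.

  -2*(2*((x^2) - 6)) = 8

Step 1. [-2*(2*((x^2) - 6)) = 8] -2·(inner) — divide through by -2. So div: 2*((x^2) - 6) = -4.
Step 2. [2*((x^2) - 6) = -4] divide by the outer 2, so div: (x^2) - 6 = -2.
Step 3. [(x^2) - 6 = -2] add 6: x sits inside (… - 6). So sub: x^2 = 4.
Step 4. [x^2 = 4] √ both sides: 4 ≥ 0 gives two branches ⇒ sqrt: x = 2 or -2.

Answer: x ∈ {-2, 2}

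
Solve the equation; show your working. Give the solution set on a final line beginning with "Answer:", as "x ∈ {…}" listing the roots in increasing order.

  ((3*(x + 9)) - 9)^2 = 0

Step 1. [((3*(x + 9)) - 9)^2 = 0] 0 ≥ 0, LHS is (·)² — take ±√, so sqrt: (3*(x + 9)) - 9 = 0.
Step 2. [(3*(x + 9)) - 9 = 0] common factor 3 (LHS and 0) — divide through. So factor: (x + 9) - 3 = 0.
Step 3. [(x + 9) - 3 = 0] peel the -3: add 3 from each side, so sub: x + 9 = 3.
Step 4. [x + 9 = 3] +9 is outermost — subtract 9 both sides, so sub: x = -6.

Answer: x ∈ {-6}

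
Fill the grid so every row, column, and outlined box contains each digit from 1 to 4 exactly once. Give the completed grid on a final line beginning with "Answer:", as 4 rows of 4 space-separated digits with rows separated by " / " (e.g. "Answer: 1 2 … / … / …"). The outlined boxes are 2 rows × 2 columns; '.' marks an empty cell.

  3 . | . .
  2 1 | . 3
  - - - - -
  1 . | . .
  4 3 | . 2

Step 1. [r2c3∈{4}] r2c3 is down to just 4 ⇒ r2c3=4.
Step 2. [r4c3∈{1}] r4c3 has the single candidate 1, so r4c3=1.
Step 3. [r1c2∈{4}] only 4 remains possible at r1c2. So r1c2=4.
Step 4. [r1c4∈{1}] nothing but 1 survives at r1c4, so r1c4=1.
Step 5. [r3c3∈{3}] r3c3 is down to just 3, so r3c3=3.
Step 6. [r3c2∈{2}] r3c2 has the single candidate 2. So r3c2=2.
Step 7. [r3c4∈{4}] only 4 remains possible at r3c4. So r3c4=4.
Step 8. [r1c3∈{2}] r1c3's peers cover all but 2 ⇒ r1c3=2.

Answer: 3 4 2 1 / 2 1 4 3 / 1 2 3 4 / 4 3 1 2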